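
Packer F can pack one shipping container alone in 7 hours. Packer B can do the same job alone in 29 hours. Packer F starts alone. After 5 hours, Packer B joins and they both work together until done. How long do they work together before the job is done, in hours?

In the first 5 hours Packer F alone does 5/7 of the job, leaving 2/7.
Once everyone is working, combined rate: 1/7 + 1/29 = (29 + 7)/203 = 36/203 per hour.
Remaining 2/7 at 36/203 per hour takes 29/18 hours.

29/18 hours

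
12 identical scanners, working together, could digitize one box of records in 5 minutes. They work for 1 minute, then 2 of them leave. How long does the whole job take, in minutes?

One scanner does 1/60 of the job per minute.
After 1 minute with 12 scanners, 1/5 is done (4/5 left).
With 10 scanners the rate is 10/60 = 1/6, so the rest takes 4/5 ÷ 1/6 = 24/5 minutes.
Total = 1 + 24/5 = 29/5 minutes.

29/5 minutes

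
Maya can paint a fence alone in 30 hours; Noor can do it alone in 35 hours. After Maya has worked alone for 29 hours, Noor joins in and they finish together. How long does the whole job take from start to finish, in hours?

384/13 hours

In 29 hours Maya does 29/30 of the job, leaving 1/30.
Maya and Noor together work at 13/210 per hour, so finishing takes 1/30 ÷ 13/210 = 7/13 hours.
Total time = 29 + 7/13 = 384/13 hours.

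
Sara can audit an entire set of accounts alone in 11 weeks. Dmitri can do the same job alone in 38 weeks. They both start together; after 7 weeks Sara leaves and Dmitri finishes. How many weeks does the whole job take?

152/11 weeks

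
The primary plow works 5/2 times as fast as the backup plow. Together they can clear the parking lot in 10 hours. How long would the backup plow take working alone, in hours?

Let the backup plow's rate be r; then the primary plow's rate is (5/2)r, so together (5/2 + 1)r = (7/2)r = 1/10.
Thus r = 1/35 per hour.
The backup plow alone: 35 hours; the primary plow alone: 14 hours.

35 hours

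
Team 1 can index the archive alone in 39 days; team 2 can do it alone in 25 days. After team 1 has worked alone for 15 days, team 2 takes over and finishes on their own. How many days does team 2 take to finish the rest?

200/13 days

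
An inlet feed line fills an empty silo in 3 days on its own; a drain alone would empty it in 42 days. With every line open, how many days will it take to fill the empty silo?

42/13 days

Net rate = 1/3 − 1/42 = (14 − 1)/42 = 13/42 per day.
Filling time = 1 ÷ (13/42) = 42/13 days.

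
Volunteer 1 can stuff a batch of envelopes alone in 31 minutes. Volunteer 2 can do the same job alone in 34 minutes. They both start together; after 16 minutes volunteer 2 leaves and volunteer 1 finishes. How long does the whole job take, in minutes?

In the first 16 minutes the combined rate is 65/1054, so 520/527 of the job is done, leaving 7/527.
After volunteer 2 leaves the rate is 1/31 per minute; the remaining 7/527 takes 7/17 minutes.
Total = 16 + 7/17 = 279/17 minutes.

279/17 minutes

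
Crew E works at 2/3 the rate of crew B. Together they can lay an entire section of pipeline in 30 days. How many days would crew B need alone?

50 days

Let crew B's rate be r; then crew E's rate is (2/3)r, so together (2/3 + 1)r = (5/3)r = 1/30.
Thus r = 1/50 per day.
Crew B alone: 50 days; crew E alone: 75 days.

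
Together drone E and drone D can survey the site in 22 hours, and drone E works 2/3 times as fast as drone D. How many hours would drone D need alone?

110/3 hours

Let drone D's rate be r; then drone E's rate is (2/3)r, so together (2/3 + 1)r = (5/3)r = 1/22.
Thus r = 3/110 per hour.
Drone D alone: 110/3 hours; drone E alone: 55 hours.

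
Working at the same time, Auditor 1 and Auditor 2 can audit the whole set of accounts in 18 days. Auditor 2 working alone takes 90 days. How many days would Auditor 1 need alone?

45/2 days

Combined rate is 1/18 per day.
Known contribution: 1/90 per day.
So Auditor 1's rate is 1/18 − 1/90 = 2/45, meaning 45/2 days alone.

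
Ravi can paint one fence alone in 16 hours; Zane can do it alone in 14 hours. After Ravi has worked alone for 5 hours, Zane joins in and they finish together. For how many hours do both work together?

77/15 hours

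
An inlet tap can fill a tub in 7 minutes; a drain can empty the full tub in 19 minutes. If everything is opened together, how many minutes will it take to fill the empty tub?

133/12 minutes

Net rate = 1/7 − 1/19 = (19 − 7)/133 = 12/133 per minute.
Filling time = 1 ÷ (12/133) = 133/12 minutes.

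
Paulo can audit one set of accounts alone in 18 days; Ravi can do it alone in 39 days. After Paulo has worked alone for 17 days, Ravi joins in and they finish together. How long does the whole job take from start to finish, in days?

In 17 days Paulo does 17/18 of the job, leaving 1/18.
Paulo and Ravi together work at 19/234 per day, so finishing takes 1/18 ÷ 19/234 = 13/19 days.
Total time = 17 + 13/19 = 336/19 days.

336/19 days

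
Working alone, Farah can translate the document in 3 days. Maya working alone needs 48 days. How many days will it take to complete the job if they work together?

With two workers the combined time is the product over the sum: 3·48/(3+48) = 144/51 = 48/17 days.

48/17 days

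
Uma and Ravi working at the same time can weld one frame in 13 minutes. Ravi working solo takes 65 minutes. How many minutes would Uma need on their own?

Combined rate is 1/13 per minute.
Known contribution: 1/65 per minute.
So Uma's rate is 1/13 − 1/65 = 4/65, meaning 65/4 minutes alone.

65/4 minutes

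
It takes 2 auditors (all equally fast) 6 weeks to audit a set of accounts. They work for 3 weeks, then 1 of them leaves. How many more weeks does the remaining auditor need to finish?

One auditor does 1/12 of the job per week.
After 3 weeks with 2 auditors, 1/2 is done (1/2 left).
With 1 auditor the rate is 1/12, so the rest takes 1/2 ÷ 1/12 = 6 weeks.

6 weeks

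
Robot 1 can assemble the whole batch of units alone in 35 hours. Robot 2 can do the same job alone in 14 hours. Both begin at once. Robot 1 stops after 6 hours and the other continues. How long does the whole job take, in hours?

58/5 hours

In the first 6 hours the combined rate is 1/10, so 3/5 of the job is done, leaving 2/5.
After Robot 1 leaves the rate is 1/14 per hour; the remaining 2/5 takes 28/5 hours.
Total = 6 + 28/5 = 58/5 hours.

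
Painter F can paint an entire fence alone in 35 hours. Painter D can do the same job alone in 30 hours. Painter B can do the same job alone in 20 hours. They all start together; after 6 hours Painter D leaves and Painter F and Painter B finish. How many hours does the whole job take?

112/11 hours

In the first 6 hours the combined rate is 47/420, so 47/70 of the job is done, leaving 23/70.
After Painter D leaves the rate is 11/140 per hour; the remaining 23/70 takes 46/11 hours.
Total = 6 + 46/11 = 112/11 hours.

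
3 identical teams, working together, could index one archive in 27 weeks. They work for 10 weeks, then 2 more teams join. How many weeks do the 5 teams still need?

One team does 1/81 of the job per week.
After 10 weeks with 3 teams, 10/27 is done (17/27 left).
With 5 teams the rate is 5/81, so the rest takes 17/27 ÷ 5/81 = 51/5 weeks.

51/5 weeks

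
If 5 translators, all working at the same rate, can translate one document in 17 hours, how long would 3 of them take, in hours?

85/3 hours

Total work is 5·17 = 85 translator-hours.
With 3 translators: 85/3 hours.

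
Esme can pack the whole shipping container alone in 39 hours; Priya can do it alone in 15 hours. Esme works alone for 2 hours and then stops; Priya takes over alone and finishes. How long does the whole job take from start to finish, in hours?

In 2 hours Esme does 2/39 of the job, leaving 37/39.
Priya works at 1/15 per hour, so finishing takes 37/39 ÷ 1/15 = 185/13 hours.
Total time = 2 + 185/13 = 211/13 hours.

211/13 hours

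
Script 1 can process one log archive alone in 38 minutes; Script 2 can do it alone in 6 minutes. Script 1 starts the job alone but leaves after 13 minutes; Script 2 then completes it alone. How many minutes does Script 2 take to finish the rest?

75/19 minutes

In 13 minutes Script 1 does 13/38 of the job, leaving 25/38.
Script 2 works at 1/6 per minute, so finishing takes 25/38 ÷ 1/6 = 75/19 minutes.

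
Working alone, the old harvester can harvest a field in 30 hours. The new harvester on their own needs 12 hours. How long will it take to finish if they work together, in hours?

60/7 hours

Combined rate: 1/30 + 1/12 = (2 + 5)/60 = 7/60 per hour.
Time = 1 ÷ (7/60) = 60/7 hours.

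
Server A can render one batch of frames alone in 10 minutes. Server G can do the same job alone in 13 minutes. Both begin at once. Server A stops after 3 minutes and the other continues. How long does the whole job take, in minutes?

91/10 minutes

In the first 3 minutes the combined rate is 23/130, so 69/130 of the job is done, leaving 61/130.
After Server A leaves the rate is 1/13 per minute; the remaining 61/130 takes 61/10 minutes.
Total = 3 + 61/10 = 91/10 minutes.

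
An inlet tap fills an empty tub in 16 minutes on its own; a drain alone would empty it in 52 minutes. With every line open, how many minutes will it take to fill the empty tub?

Net rate = 1/16 − 1/52 = (13 − 4)/208 = 9/208 per minute.
Filling time = 1 ÷ (9/208) = 208/9 minutes.

208/9 minutes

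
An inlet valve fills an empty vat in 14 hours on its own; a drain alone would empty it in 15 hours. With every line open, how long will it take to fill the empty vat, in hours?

Net rate = 1/14 − 1/15 = (15 − 14)/210 = 1/210 per hour.
Filling time = 1 ÷ (1/210) = 210 hours.

210 hours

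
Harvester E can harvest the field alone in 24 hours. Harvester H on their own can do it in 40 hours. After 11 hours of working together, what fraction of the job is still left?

Combined rate: 1/24 + 1/40 = (5 + 3)/120 = 8/120 = 1/15 per hour.
In 11 hours they complete 11·1/15 = 11/15 of the job.
So 4/15 remains.

4/15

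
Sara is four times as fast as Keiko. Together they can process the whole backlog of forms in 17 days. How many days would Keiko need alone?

Let Keiko's rate be r; then Sara's rate is 4r, so together (4 + 1)r = 5r = 1/17.
Thus r = 1/85 per day.
Keiko alone: 85 days; Sara alone: 85/4 days.

85 days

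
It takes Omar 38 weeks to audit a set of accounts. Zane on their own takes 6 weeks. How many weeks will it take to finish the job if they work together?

Combined rate: 1/38 + 1/6 = (3 + 19)/114 = 22/114 = 11/57 per week.
Time = 1 ÷ (11/57) = 57/11 weeks.

57/11 weeks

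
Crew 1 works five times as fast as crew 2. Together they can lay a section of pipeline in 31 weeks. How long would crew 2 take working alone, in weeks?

Let crew 2's rate be r; then crew 1's rate is 5r, so together (5 + 1)r = 6r = 1/31.
Thus r = 1/186 per week.
Crew 2 alone: 186 weeks; crew 1 alone: 186/5 weeks.

186 weeks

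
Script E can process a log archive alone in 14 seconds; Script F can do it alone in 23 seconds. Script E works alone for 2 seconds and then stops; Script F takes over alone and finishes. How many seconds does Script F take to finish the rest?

138/7 seconds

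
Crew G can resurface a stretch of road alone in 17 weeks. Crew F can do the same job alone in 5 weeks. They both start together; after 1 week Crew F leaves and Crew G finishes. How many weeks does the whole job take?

68/5 weeks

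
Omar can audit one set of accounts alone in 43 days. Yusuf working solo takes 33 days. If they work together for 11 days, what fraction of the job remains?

53/129

Combined rate: 1/43 + 1/33 = (33 + 43)/1419 = 76/1419 per day.
In 11 days they complete 11·76/1419 = 76/129 of the job.
So 53/129 remains.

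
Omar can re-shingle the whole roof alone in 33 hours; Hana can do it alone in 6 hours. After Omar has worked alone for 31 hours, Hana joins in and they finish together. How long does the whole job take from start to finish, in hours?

407/13 hours

In 31 hours Omar does 31/33 of the job, leaving 2/33.
Omar and Hana together work at 13/66 per hour, so finishing takes 2/33 ÷ 13/66 = 4/13 hours.
Total time = 31 + 4/13 = 407/13 hours.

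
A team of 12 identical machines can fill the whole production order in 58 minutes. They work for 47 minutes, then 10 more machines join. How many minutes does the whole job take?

One machine does 1/696 of the job per minute.
After 47 minutes with 12 machines, 47/58 is done (11/58 left).
With 22 machines the rate is 22/696 = 11/348, so the rest takes 11/58 ÷ 11/348 = 6 minutes.
Total = 47 + 6 = 53 minutes.

53 minutes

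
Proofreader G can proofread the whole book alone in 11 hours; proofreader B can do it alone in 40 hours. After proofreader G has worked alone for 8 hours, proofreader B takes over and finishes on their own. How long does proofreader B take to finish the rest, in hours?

120/11 hours

In 8 hours proofreader G does 8/11 of the job, leaving 3/11.
Proofreader B works at 1/40 per hour, so finishing takes 3/11 ÷ 1/40 = 120/11 hours.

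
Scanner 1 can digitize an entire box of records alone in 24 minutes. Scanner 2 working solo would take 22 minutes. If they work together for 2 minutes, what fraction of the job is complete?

Combined rate: 1/24 + 1/22 = (11 + 12)/264 = 23/264 per minute.
In 2 minutes they complete 2·23/264 = 23/132 of the job.

23/132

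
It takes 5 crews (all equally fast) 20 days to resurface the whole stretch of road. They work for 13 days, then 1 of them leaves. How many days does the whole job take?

87/4 days

One crew does 1/100 of the job per day.
After 13 days with 5 crews, 13/20 is done (7/20 left).
With 4 crews the rate is 4/100 = 1/25, so the rest takes 7/20 ÷ 1/25 = 35/4 days.
Total = 13 + 35/4 = 87/4 days.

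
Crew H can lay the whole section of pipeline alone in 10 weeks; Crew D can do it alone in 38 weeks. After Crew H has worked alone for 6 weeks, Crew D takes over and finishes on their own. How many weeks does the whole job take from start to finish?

In 6 weeks Crew H does 6/10 = 3/5 of the job, leaving 2/5.
Crew D works at 1/38 per week, so finishing takes 2/5 ÷ 1/38 = 76/5 weeks.
Total time = 6 + 76/5 = 106/5 weeks.

106/5 weeks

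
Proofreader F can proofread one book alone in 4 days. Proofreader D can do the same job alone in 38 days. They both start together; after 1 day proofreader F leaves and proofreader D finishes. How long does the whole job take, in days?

In the first 1 day the combined rate is 21/76, so 21/76 of the job is done, leaving 55/76.
After proofreader F leaves the rate is 1/38 per day; the remaining 55/76 takes 55/2 days.
Total = 1 + 55/2 = 57/2 days.

57/2 days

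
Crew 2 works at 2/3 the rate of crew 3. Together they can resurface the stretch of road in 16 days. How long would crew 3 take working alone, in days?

Let crew 3's rate be r; then crew 2's rate is (2/3)r, so together (2/3 + 1)r = (5/3)r = 1/16.
Thus r = 3/80 per day.
Crew 3 alone: 80/3 days; crew 2 alone: 40 days.

80/3 days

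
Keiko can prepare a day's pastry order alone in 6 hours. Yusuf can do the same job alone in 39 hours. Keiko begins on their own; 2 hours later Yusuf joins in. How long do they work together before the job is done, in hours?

52/15 hours

In the first 2 hours Keiko alone does 2/6 = 1/3 of the job, leaving 2/3.
Once everyone is working, combined rate: 1/6 + 1/39 = (13 + 2)/78 = 15/78 = 5/26 per hour.
Remaining 2/3 at 5/26 per hour takes 52/15 hours.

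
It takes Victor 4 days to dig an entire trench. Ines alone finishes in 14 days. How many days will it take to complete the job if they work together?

Combined rate: 1/4 + 1/14 = (7 + 2)/28 = 9/28 per day.
Time = 1 ÷ (9/28) = 28/9 days.

28/9 days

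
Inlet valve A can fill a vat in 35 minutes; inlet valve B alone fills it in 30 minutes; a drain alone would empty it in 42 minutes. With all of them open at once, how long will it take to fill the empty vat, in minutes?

105/4 minutes

Net rate = 1/35 + 1/30 − 1/42 = (6 + 7 − 5)/210 = 8/210 = 4/105 per minute.
Filling time = 1 ÷ (4/105) = 105/4 minutes.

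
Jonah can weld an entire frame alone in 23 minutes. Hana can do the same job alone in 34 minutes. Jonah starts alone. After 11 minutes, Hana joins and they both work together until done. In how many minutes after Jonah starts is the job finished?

In the first 11 minutes Jonah alone does 11/23 of the job, leaving 12/23.
Once everyone is working, combined rate: 1/23 + 1/34 = (34 + 23)/782 = 57/782 per minute.
Remaining 12/23 at 57/782 per minute takes 136/19 minutes.
Total from the start = 11 + 136/19 = 345/19 minutes.

345/19 minutes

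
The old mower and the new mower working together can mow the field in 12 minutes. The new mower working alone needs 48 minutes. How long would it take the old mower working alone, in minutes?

16 minutes

Combined rate is 1/12 per minute.
Known contribution: 1/48 per minute.
So the old mower's rate is 1/12 − 1/48 = 1/16, meaning 16 minutes alone.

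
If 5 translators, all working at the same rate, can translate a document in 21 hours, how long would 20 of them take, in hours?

21/4 hours

Total work is 5·21 = 105 translator-hours.
With 20 translators: 105/20 = 21/4 hours.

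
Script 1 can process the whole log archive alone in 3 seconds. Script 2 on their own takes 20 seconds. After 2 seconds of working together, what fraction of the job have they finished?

Combined rate: 1/3 + 1/20 = (20 + 3)/60 = 23/60 per second.
In 2 seconds they complete 2·23/60 = 23/30 of the job.

23/30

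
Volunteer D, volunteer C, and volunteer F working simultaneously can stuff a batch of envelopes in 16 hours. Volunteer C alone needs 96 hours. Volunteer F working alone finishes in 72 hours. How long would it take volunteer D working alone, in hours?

288/11 hours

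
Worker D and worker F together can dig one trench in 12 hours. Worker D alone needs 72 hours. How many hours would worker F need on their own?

72/5 hours

Combined rate is 1/12 per hour.
Known contribution: 1/72 per hour.
So worker F's rate is 1/12 − 1/72 = 5/72, meaning 72/5 hours alone.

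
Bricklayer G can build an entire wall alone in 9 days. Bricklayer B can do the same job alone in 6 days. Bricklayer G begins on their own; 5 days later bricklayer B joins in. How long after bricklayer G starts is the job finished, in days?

In the first 5 days bricklayer G alone does 5/9 of the job, leaving 4/9.
Once everyone is working, combined rate: 1/9 + 1/6 = (2 + 3)/18 = 5/18 per day.
Remaining 4/9 at 5/18 per day takes 8/5 days.
Total from the start = 5 + 8/5 = 33/5 days.

33/5 days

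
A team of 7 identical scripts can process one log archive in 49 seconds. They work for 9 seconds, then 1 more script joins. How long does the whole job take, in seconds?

One script does 1/343 of the job per second.
After 9 seconds with 7 scripts, 9/49 is done (40/49 left).
With 8 scripts the rate is 8/343, so the rest takes 40/49 ÷ 8/343 = 35 seconds.
Total = 9 + 35 = 44 seconds.

44 seconds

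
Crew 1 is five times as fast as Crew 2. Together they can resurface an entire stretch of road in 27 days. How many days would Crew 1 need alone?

Let Crew 2's rate be r; then Crew 1's rate is 5r, so together (5 + 1)r = 6r = 1/27.
Thus r = 1/162 per day.
Crew 2 alone: 162 days; Crew 1 alone: 162/5 days.

162/5 days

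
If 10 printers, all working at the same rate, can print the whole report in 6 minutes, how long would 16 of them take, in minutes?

Total work is 10·6 = 60 printer-minutes.
With 16 printers: 60/16 = 15/4 minutes.

15/4 minutes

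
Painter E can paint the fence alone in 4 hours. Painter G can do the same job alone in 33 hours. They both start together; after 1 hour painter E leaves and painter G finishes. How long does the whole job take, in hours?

In the first 1 hour the combined rate is 37/132, so 37/132 of the job is done, leaving 95/132.
After painter E leaves the rate is 1/33 per hour; the remaining 95/132 takes 95/4 hours.
Total = 1 + 95/4 = 99/4 hours.

99/4 hours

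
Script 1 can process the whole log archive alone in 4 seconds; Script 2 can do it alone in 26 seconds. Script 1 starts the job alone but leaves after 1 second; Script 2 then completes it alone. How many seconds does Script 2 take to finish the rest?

39/2 seconds

In 1 second Script 1 does 1/4 of the job, leaving 3/4.
Script 2 works at 1/26 per second, so finishing takes 3/4 ÷ 1/26 = 39/2 seconds.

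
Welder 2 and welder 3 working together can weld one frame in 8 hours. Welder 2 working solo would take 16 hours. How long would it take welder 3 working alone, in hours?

Combined rate is 1/8 per hour.
Known contribution: 1/16 per hour.
So welder 3's rate is 1/8 − 1/16 = 1/16, meaning 16 hours alone.

16 hours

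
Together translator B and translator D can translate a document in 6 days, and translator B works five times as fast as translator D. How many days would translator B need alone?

Let translator D's rate be r; then translator B's rate is 5r, so together (5 + 1)r = 6r = 1/6.
Thus r = 1/36 per day.
Translator D alone: 36 days; translator B alone: 36/5 days.

36/5 days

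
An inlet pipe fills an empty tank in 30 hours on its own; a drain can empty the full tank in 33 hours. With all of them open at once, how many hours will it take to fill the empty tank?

330 hours

Net rate = 1/30 − 1/33 = (11 − 10)/330 = 1/330 per hour.
Filling time = 1 ÷ (1/330) = 330 hours.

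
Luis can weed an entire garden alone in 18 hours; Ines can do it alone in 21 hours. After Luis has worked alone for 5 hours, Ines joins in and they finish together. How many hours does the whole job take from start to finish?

12 hours

In 5 hours Luis does 5/18 of the job, leaving 13/18.
Luis and Ines together work at 13/126 per hour, so finishing takes 13/18 ÷ 13/126 = 7 hours.
Total time = 5 + 7 = 12 hours.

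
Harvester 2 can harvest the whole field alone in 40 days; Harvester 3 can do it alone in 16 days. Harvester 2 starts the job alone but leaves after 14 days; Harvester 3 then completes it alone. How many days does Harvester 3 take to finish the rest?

52/5 days

In 14 days Harvester 2 does 14/40 = 7/20 of the job, leaving 13/20.
Harvester 3 works at 1/16 per day, so finishing takes 13/20 ÷ 1/16 = 52/5 days.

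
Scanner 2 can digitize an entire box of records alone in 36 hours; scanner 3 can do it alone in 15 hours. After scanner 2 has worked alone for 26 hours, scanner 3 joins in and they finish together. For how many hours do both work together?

50/17 hours

In 26 hours scanner 2 does 26/36 = 13/18 of the job, leaving 5/18.
Scanner 2 and scanner 3 together work at 17/180 per hour, so finishing takes 5/18 ÷ 17/180 = 50/17 hours.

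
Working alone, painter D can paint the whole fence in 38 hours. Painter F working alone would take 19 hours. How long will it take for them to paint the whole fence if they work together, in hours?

Combined rate: 1/38 + 1/19 = (1 + 2)/38 = 3/38 per hour.
Time = 1 ÷ (3/38) = 38/3 hours.

38/3 hours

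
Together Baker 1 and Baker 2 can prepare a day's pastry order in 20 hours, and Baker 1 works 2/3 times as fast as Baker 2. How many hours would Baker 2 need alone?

Let Baker 2's rate be r; then Baker 1's rate is (2/3)r, so together (2/3 + 1)r = (5/3)r = 1/20.
Thus r = 3/100 per hour.
Baker 2 alone: 100/3 hours; Baker 1 alone: 50 hours.

100/3 hours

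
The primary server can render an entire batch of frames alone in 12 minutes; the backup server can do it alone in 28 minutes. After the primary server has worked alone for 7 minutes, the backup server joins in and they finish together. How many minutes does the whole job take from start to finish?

In 7 minutes the primary server does 7/12 of the job, leaving 5/12.
The primary server and the backup server together work at 5/42 per minute, so finishing takes 5/12 ÷ 5/42 = 7/2 minutes.
Total time = 7 + 7/2 = 21/2 minutes.

21/2 minutes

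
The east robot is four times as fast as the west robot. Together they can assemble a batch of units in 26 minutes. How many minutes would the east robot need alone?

Let the west robot's rate be r; then the east robot's rate is 4r, so together (4 + 1)r = 5r = 1/26.
Thus r = 1/130 per minute.
The west robot alone: 130 minutes; the east robot alone: 65/2 minutes.

65/2 minutes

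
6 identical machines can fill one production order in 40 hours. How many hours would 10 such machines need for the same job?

Total work is 6·40 = 240 machine-hours.
With 10 machines: 240/10 = 24 hours.

24 hours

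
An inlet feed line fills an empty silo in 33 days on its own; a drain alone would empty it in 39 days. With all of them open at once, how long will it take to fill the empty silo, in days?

429/2 days

Net rate = 1/33 − 1/39 = (13 − 11)/429 = 2/429 per day.
Filling time = 1 ÷ (2/429) = 429/2 days.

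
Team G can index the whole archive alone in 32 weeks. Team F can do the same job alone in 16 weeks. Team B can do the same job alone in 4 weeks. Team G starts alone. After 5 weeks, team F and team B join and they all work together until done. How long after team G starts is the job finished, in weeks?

82/11 weeks

In the first 5 weeks team G alone does 5/32 of the job, leaving 27/32.
Once everyone is working, combined rate: 1/32 + 1/16 + 1/4 = (1 + 2 + 8)/32 = 11/32 per week.
Remaining 27/32 at 11/32 per week takes 27/11 weeks.
Total from the start = 5 + 27/11 = 82/11 weeks.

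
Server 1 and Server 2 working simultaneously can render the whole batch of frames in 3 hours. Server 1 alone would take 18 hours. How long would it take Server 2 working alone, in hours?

Combined rate is 1/3 per hour.
Known contribution: 1/18 per hour.
So Server 2's rate is 1/3 − 1/18 = 5/18, meaning 18/5 hours alone.

18/5 hours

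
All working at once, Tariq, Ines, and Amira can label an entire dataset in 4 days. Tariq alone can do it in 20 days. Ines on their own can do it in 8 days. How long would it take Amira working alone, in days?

Combined rate is 1/4 per day.
Known contribution: 1/20 + 1/8 = (2 + 5)/40 = 7/40 per day.
So Amira's rate is 1/4 − 7/40 = 3/40, meaning 40/3 days alone.

40/3 days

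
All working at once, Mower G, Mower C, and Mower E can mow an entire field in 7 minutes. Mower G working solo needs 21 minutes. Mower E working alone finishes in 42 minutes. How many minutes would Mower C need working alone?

Combined rate is 1/7 per minute.
Known contribution: 1/21 + 1/42 = (2 + 1)/42 = 3/42 = 1/14 per minute.
So Mower C's rate is 1/7 − 1/14 = 1/14, meaning 14 minutes alone.

14 minutes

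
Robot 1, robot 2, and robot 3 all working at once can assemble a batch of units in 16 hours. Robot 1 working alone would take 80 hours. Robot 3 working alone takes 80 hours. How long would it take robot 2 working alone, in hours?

Combined rate is 1/16 per hour.
Known contribution: 1/80 + 1/80 = (1 + 1)/80 = 2/80 = 1/40 per hour.
So robot 2's rate is 1/16 − 1/40 = 3/80, meaning 80/3 hours alone.

80/3 hours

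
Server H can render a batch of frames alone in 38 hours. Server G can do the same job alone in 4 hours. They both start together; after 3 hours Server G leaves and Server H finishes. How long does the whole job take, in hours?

In the first 3 hours the combined rate is 21/76, so 63/76 of the job is done, leaving 13/76.
After Server G leaves the rate is 1/38 per hour; the remaining 13/76 takes 13/2 hours.
Total = 3 + 13/2 = 19/2 hours.

19/2 hours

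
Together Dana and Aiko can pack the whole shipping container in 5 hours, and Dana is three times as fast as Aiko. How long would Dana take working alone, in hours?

20/3 hours

Let Aiko's rate be r; then Dana's rate is 3r, so together (3 + 1)r = 4r = 1/5.
Thus r = 1/20 per hour.
Aiko alone: 20 hours; Dana alone: 20/3 hours.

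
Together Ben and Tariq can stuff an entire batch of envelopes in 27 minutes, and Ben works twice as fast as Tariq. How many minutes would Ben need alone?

Let Tariq's rate be r; then Ben's rate is 2r, so together (2 + 1)r = 3r = 1/27.
Thus r = 1/81 per minute.
Tariq alone: 81 minutes; Ben alone: 81/2 minutes.

81/2 minutes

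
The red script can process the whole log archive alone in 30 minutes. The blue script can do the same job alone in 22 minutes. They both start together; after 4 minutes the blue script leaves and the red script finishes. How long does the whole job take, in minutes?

In the first 4 minutes the combined rate is 13/165, so 52/165 of the job is done, leaving 113/165.
After the blue script leaves the rate is 1/30 per minute; the remaining 113/165 takes 226/11 minutes.
Total = 4 + 226/11 = 270/11 minutes.

270/11 minutes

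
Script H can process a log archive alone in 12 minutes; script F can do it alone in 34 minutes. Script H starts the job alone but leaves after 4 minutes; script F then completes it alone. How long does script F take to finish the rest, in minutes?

68/3 minutes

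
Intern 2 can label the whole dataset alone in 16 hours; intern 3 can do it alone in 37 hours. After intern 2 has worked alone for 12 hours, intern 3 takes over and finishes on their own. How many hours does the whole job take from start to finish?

85/4 hours

In 12 hours intern 2 does 12/16 = 3/4 of the job, leaving 1/4.
Intern 3 works at 1/37 per hour, so finishing takes 1/4 ÷ 1/37 = 37/4 hours.
Total time = 12 + 37/4 = 85/4 hours.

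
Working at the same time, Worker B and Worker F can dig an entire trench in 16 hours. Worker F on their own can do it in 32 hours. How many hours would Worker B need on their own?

Combined rate is 1/16 per hour.
Known contribution: 1/32 per hour.
So Worker B's rate is 1/16 − 1/32 = 1/32, meaning 32 hours alone.

32 hours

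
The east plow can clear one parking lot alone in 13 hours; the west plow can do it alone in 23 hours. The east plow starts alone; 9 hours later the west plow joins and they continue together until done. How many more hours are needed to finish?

In 9 hours the east plow does 9/13 of the job, leaving 4/13.
The east plow and the west plow together work at 36/299 per hour, so finishing takes 4/13 ÷ 36/299 = 23/9 hours.

23/9 hours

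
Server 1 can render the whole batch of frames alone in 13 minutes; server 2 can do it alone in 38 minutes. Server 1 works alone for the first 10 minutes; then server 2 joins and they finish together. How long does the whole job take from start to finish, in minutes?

208/17 minutes

In 10 minutes server 1 does 10/13 of the job, leaving 3/13.
Server 1 and server 2 together work at 51/494 per minute, so finishing takes 3/13 ÷ 51/494 = 38/17 minutes.
Total time = 10 + 38/17 = 208/17 minutes.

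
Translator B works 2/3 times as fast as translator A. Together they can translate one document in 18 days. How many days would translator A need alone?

Let translator A's rate be r; then translator B's rate is (2/3)r, so together (2/3 + 1)r = (5/3)r = 1/18.
Thus r = 1/30 per day.
Translator A alone: 30 days; translator B alone: 45 days.

30 days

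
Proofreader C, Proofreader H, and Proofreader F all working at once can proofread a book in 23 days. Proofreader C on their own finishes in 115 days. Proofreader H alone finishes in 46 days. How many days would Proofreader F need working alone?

Combined rate is 1/23 per day.
Known contribution: 1/115 + 1/46 = (2 + 5)/230 = 7/230 per day.
So Proofreader F's rate is 1/23 − 7/230 = 3/230, meaning 230/3 days alone.

230/3 days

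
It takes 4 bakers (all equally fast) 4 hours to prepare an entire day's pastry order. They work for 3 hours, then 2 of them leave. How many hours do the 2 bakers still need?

2 hours

One baker does 1/16 of the job per hour.
After 3 hours with 4 bakers, 3/4 is done (1/4 left).
With 2 bakers the rate is 2/16 = 1/8, so the rest takes 1/4 ÷ 1/8 = 2 hours.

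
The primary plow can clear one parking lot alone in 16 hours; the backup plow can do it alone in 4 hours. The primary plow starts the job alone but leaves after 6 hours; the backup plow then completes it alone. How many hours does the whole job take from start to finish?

17/2 hours

In 6 hours the primary plow does 6/16 = 3/8 of the job, leaving 5/8.
The backup plow works at 1/4 per hour, so finishing takes 5/8 ÷ 1/4 = 5/2 hours.
Total time = 6 + 5/2 = 17/2 hours.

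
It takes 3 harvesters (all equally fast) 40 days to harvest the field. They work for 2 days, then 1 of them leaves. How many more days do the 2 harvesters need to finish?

57 days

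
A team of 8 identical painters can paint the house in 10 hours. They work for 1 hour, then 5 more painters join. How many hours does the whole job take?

One painter does 1/80 of the job per hour.
After 1 hour with 8 painters, 1/10 is done (9/10 left).
With 13 painters the rate is 13/80, so the rest takes 9/10 ÷ 13/80 = 72/13 hours.
Total = 1 + 72/13 = 85/13 hours.

85/13 hours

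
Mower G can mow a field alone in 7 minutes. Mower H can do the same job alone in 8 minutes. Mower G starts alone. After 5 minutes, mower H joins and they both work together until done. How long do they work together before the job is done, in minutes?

In the first 5 minutes mower G alone does 5/7 of the job, leaving 2/7.
Once everyone is working, combined rate: 1/7 + 1/8 = (8 + 7)/56 = 15/56 per minute.
Remaining 2/7 at 15/56 per minute takes 16/15 minutes.

16/15 minutes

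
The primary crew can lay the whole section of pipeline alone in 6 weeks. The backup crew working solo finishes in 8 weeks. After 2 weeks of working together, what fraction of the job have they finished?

Combined rate: 1/6 + 1/8 = (4 + 3)/24 = 7/24 per week.
In 2 weeks they complete 2·7/24 = 7/12 of the job.

7/12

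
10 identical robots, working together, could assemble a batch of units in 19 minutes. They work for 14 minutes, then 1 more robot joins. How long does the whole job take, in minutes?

One robot does 1/190 of the job per minute.
After 14 minutes with 10 robots, 14/19 is done (5/19 left).
With 11 robots the rate is 11/190, so the rest takes 5/19 ÷ 11/190 = 50/11 minutes.
Total = 14 + 50/11 = 204/11 minutes.

204/11 minutes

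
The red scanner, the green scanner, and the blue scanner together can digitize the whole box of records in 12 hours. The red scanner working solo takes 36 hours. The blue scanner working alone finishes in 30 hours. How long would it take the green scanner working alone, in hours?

Combined rate is 1/12 per hour.
Known contribution: 1/36 + 1/30 = (5 + 6)/180 = 11/180 per hour.
So the green scanner's rate is 1/12 − 11/180 = 1/45, meaning 45 hours alone.

45 hours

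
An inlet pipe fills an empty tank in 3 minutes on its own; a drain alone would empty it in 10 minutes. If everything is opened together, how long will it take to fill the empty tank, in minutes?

Net rate = 1/3 − 1/10 = (10 − 3)/30 = 7/30 per minute.
Filling time = 1 ÷ (7/30) = 30/7 minutes.

30/7 minutes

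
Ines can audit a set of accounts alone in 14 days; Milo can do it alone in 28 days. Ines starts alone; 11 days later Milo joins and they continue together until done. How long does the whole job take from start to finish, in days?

In 11 days Ines does 11/14 of the job, leaving 3/14.
Ines and Milo together work at 3/28 per day, so finishing takes 3/14 ÷ 3/28 = 2 days.
Total time = 11 + 2 = 13 days.

13 days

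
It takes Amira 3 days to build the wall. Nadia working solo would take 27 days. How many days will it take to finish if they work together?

27/10 days

With two workers the combined time is the product over the sum: 3·27/(3+27) = 81/30 = 27/10 days.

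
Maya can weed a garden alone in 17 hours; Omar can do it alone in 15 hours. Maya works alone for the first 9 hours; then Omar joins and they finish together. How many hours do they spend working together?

In 9 hours Maya does 9/17 of the job, leaving 8/17.
Maya and Omar together work at 32/255 per hour, so finishing takes 8/17 ÷ 32/255 = 15/4 hours.

15/4 hours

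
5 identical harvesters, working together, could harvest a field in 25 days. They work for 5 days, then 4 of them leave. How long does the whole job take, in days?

One harvester does 1/125 of the job per day.
After 5 days with 5 harvesters, 1/5 is done (4/5 left).
With 1 harvester the rate is 1/125, so the rest takes 4/5 ÷ 1/125 = 100 days.
Total = 5 + 100 = 105 days.

105 days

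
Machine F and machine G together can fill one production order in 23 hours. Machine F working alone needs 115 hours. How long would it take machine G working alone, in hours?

115/4 hours

Combined rate is 1/23 per hour.
Known contribution: 1/115 per hour.
So machine G's rate is 1/23 − 1/115 = 4/115, meaning 115/4 hours alone.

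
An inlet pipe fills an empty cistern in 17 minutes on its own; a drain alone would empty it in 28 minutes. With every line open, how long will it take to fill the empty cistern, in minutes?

Net rate = 1/17 − 1/28 = (28 − 17)/476 = 11/476 per minute.
Filling time = 1 ÷ (11/476) = 476/11 minutes.

476/11 minutes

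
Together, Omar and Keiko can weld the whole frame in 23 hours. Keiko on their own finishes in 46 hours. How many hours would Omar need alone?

46 hours

Combined rate is 1/23 per hour.
Known contribution: 1/46 per hour.
So Omar's rate is 1/23 − 1/46 = 1/46, meaning 46 hours alone.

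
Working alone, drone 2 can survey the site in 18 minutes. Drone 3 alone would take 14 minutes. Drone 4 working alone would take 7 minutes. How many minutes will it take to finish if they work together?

Combined rate: 1/18 + 1/14 + 1/7 = (7 + 9 + 18)/126 = 34/126 = 17/63 per minute.
Time = 1 ÷ (17/63) = 63/17 minutes.

63/17 minutes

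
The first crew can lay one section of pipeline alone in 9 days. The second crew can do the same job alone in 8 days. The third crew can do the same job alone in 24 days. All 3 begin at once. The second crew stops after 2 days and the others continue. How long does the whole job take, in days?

54/11 days

In the first 2 days the combined rate is 5/18, so 5/9 of the job is done, leaving 4/9.
After the second crew leaves the rate is 11/72 per day; the remaining 4/9 takes 32/11 days.
Total = 2 + 32/11 = 54/11 days.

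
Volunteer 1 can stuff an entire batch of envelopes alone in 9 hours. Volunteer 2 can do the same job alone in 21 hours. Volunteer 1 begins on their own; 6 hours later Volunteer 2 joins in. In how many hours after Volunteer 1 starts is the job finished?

81/10 hours

In the first 6 hours Volunteer 1 alone does 6/9 = 2/3 of the job, leaving 1/3.
Once everyone is working, combined rate: 1/9 + 1/21 = (7 + 3)/63 = 10/63 per hour.
Remaining 1/3 at 10/63 per hour takes 21/10 hours.
Total from the start = 6 + 21/10 = 81/10 hours.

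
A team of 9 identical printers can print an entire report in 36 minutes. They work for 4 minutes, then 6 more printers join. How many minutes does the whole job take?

One printer does 1/324 of the job per minute.
After 4 minutes with 9 printers, 1/9 is done (8/9 left).
With 15 printers the rate is 15/324 = 5/108, so the rest takes 8/9 ÷ 5/108 = 96/5 minutes.
Total = 4 + 96/5 = 116/5 minutes.

116/5 minutes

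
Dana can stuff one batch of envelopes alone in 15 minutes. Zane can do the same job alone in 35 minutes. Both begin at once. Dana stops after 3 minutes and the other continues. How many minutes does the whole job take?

28 minutes

In the first 3 minutes the combined rate is 2/21, so 2/7 of the job is done, leaving 5/7.
After Dana leaves the rate is 1/35 per minute; the remaining 5/7 takes 25 minutes.
Total = 3 + 25 = 28 minutes.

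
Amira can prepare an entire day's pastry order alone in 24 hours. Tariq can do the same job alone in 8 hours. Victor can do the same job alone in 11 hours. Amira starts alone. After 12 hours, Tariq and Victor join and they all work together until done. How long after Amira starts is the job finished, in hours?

237/17 hours

In the first 12 hours Amira alone does 12/24 = 1/2 of the job, leaving 1/2.
Once everyone is working, combined rate: 1/24 + 1/8 + 1/11 = (11 + 33 + 24)/264 = 68/264 = 17/66 per hour.
Remaining 1/2 at 17/66 per hour takes 33/17 hours.
Total from the start = 12 + 33/17 = 237/17 hours.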